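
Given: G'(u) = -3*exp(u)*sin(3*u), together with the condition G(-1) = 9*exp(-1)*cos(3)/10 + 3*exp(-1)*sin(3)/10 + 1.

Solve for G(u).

G(u) = (-3*exp(u)*sin(3*u) + 9*exp(u)*cos(3*u) + 10)/10

The proposed G(u) is checked by its d/du: the result must match the given G'(u).
A general antiderivative is -3*exp(u)*sin(3*u)/10 + 9*exp(u)*cos(3*u)/10 + C.
The condition gives C = 9*exp(-1)*cos(3)/10 + 3*exp(-1)*sin(3)/10 + 1 - (9*exp(-1)*cos(3)/10 + 3*exp(-1)*sin(3)/10) = 1.
So G(u) = (-3*exp(u)*sin(3*u) + 9*exp(u)*cos(3*u) + 10)/10.
Check: d/du[(-3*exp(u)*sin(3*u) + 9*exp(u)*cos(3*u) + 10)/10] = -3*exp(u)*sin(3*u) = G'(u).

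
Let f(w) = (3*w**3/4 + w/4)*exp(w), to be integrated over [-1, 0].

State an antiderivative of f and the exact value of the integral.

Antiderivative: F(w) = 3*w**3*exp(w)/4 - 9*w**2*exp(w)/4 + 19*w*exp(w)/4 - 19*exp(w)/4; value = -19/4 + 25*exp(-1)/2

f has the shape u'v + uv' for u = 3*w**3/4 - 9*w**2/4 + 19*w/4 - 19/4 and v = exp(w) — it is the derivative of the product u*v.
F(w) = 3*w**3*exp(w)/4 - 9*w**2*exp(w)/4 + 19*w*exp(w)/4 - 19*exp(w)/4 is an antiderivative of f.
Check: d/dw[3*w**3*exp(w)/4 - 9*w**2*exp(w)/4 + 19*w*exp(w)/4 - 19*exp(w)/4] = 3*w**3*exp(w)/4 + w*exp(w)/4, which equals f(w).
F(0) = -19/4; F(-1) = -25*exp(-1)/2.
Integral = F(0) - F(-1) = -19/4 + 25*exp(-1)/2.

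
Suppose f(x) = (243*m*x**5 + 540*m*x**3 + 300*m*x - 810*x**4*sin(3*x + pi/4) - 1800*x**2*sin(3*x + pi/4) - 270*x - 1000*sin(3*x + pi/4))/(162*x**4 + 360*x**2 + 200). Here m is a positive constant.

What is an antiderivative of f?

Differentiate the proposed F(x) back; it has to land on f(x) exactly.
Check: d/dx[(81*m*x**4 + 90*m*x**2 + 180*x**2*cos(3*x + pi/4) + 200*cos(3*x + pi/4) + 90)/(12*(9*x**2 + 10))] = (243*m*x**5 + 540*m*x**3 + 300*m*x - 810*x**4*sin(3*x + pi/4) - 1800*x**2*sin(3*x + pi/4) - 270*x - 1000*sin(3*x + pi/4))/(162*x**4 + 360*x**2 + 200) = f(x).

An antiderivative is F(x) = (81*m*x**4 + 90*m*x**2 + 180*x**2*cos(3*x + pi/4) + 200*cos(3*x + pi/4) + 90)/(12*(9*x**2 + 10)).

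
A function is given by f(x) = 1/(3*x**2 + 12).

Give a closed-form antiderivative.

Check any antiderivative F(x) by computing F'(x) and comparing it with f(x).
Check: d/dx[atan(x/2)/6] = 1/(3*x**2 + 12) = f(x).

An antiderivative is F(x) = atan(x/2)/6.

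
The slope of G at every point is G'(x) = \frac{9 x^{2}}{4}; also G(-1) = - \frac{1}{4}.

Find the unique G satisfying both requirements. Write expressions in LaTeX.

Since d/dx undoes antidifferentiation here, G(x) must give back the stated G'(x).
A general antiderivative is \frac{3 x^{3}}{4} + C.
The condition gives C = - \frac{1}{4} - (- \frac{3}{4}) = \frac{1}{2}.
So G(x) = \frac{3 x^{3} + 2}{4}.
Check: d/dx[\frac{3 x^{3} + 2}{4}] = \frac{9 x^{2}}{4} = G'(x).

G(x) = \frac{3 x^{3} + 2}{4}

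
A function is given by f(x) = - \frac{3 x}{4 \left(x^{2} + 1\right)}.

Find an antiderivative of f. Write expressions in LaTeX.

The substitution u = x^{2} + 1 works: f is exactly (dF/du)*(du/dx) for that inner function.
Check: d/dx[- \frac{3 \log{\left(x^{2} + 1 \right)}}{8}] = - \frac{3 x}{4 x^{2} + 4}, which equals f(x).

An antiderivative is F(x) = - \frac{3 \log{\left(x^{2} + 1 \right)}}{8}.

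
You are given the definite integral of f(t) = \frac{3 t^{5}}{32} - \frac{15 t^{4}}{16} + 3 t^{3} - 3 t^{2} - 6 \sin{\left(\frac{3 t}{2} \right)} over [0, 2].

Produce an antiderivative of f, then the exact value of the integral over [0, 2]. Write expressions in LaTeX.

Integrate term by term and add the pieces.
F(t) = \frac{t^{6}}{64} - \frac{3 t^{5}}{16} + \frac{3 t^{4}}{4} - t^{3} + 4 \cos{\left(\frac{3 t}{2} \right)} is an antiderivative of f.
Check: d/dt[\frac{t^{6}}{64} - \frac{3 t^{5}}{16} + \frac{3 t^{4}}{4} - t^{3} + 4 \cos{\left(\frac{3 t}{2} \right)}] = \frac{3 t^{5}}{32} - \frac{15 t^{4}}{16} + 3 t^{3} - 3 t^{2} - 6 \sin{\left(\frac{3 t}{2} \right)} = f(t).
F(2) = 4 \cos{\left(3 \right)} - 1; F(0) = 4.
Integral = F(2) - F(0) = -5 + 4 \cos{\left(3 \right)}.

Antiderivative: F(t) = \frac{t^{6}}{64} - \frac{3 t^{5}}{16} + \frac{3 t^{4}}{4} - t^{3} + 4 \cos{\left(\frac{3 t}{2} \right)}; value = -5 + 4 \cos{\left(3 \right)}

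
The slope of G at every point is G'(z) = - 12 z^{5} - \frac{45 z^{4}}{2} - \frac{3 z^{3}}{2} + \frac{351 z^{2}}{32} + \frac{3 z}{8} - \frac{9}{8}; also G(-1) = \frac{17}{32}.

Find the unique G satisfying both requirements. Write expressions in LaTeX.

G(z) = - 2 z^{6} - \frac{9 z^{5}}{2} - \frac{3 z^{4}}{8} + \frac{117 z^{3}}{32} + \frac{3 z^{2}}{16} - \frac{9 z}{8} + \frac{3}{4}

The substitution u = - 2 z^{2} - \frac{3 z}{2} + 1 works: G'(z) is exactly (dG/du)*(du/dz) for that inner function.
A general antiderivative is \frac{\left(- 2 z^{2} - \frac{3 z}{2} + 1\right)^{3}}{4} + C.
The condition gives C = \frac{17}{32} - (\frac{1}{32}) = \frac{1}{2}.
So G(z) = - 2 z^{6} - \frac{9 z^{5}}{2} - \frac{3 z^{4}}{8} + \frac{117 z^{3}}{32} + \frac{3 z^{2}}{16} - \frac{9 z}{8} + \frac{3}{4}.
Check: d/dz[- 2 z^{6} - \frac{9 z^{5}}{2} - \frac{3 z^{4}}{8} + \frac{117 z^{3}}{32} + \frac{3 z^{2}}{16} - \frac{9 z}{8} + \frac{3}{4}] = - 12 z^{5} - \frac{45 z^{4}}{2} - \frac{3 z^{3}}{2} + \frac{351 z^{2}}{32} + \frac{3 z}{8} - \frac{9}{8} = G'(z).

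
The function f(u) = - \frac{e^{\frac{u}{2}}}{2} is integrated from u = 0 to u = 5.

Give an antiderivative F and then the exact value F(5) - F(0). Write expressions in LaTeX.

For F(u) to be correct the identity F'(u) - f(u) = 0 must hold.
F(u) = - e^{\frac{u}{2}} is an antiderivative of f.
Check: d/du[- e^{\frac{u}{2}}] = - \frac{e^{\frac{u}{2}}}{2} = f(u).
F(5) = - e^{\frac{5}{2}}; F(0) = -1.
Integral = F(5) - F(0) = 1 - e^{\frac{5}{2}}.

Antiderivative: F(u) = - e^{\frac{u}{2}}; value = 1 - e^{\frac{5}{2}}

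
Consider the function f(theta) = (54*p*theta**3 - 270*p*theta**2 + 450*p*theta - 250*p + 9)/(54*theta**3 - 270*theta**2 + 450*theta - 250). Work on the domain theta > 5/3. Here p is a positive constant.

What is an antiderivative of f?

An antiderivative is F(theta) = p*theta - 3/(36*theta**2 - 120*theta + 100).

Any candidate F(theta) must reproduce f(theta) exactly when differentiated.
Check: d/dtheta[p*theta - 3/(36*theta**2 - 120*theta + 100)] = (54*p*theta**3 - 270*p*theta**2 + 450*p*theta - 250*p + 9)/(54*theta**3 - 270*theta**2 + 450*theta - 250) = f(theta).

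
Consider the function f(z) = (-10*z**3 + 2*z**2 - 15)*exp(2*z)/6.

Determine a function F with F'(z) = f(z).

f has the shape u'v + uv' for u = -5*z**3/6 + 17*z**2/12 - 17*z/12 - 13/24 and v = exp(2*z) — it is the derivative of the product u*v.
Check: d/dz[-5*z**3*exp(2*z)/6 + 17*z**2*exp(2*z)/12 - 17*z*exp(2*z)/12 - 13*exp(2*z)/24] = -5*z**3*exp(2*z)/3 + z**2*exp(2*z)/3 - 5*exp(2*z)/2, which equals f(z).

An antiderivative is F(z) = -5*z**3*exp(2*z)/6 + 17*z**2*exp(2*z)/12 - 17*z*exp(2*z)/12 - 13*exp(2*z)/24.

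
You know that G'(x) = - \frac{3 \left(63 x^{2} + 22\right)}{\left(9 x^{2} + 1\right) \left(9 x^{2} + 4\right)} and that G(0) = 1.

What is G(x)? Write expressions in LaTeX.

G(x) = - \operatorname{atan}{\left(\frac{3 x}{2} \right)} - 5 \operatorname{atan}{\left(3 x \right)} + 1

A first test for any G(x): its x-derivative must equal the given G'(x).
A general antiderivative is - \operatorname{atan}{\left(\frac{3 x}{2} \right)} - 5 \operatorname{atan}{\left(3 x \right)} + C.
The condition gives C = 1 - (0) = 1.
So G(x) = - \operatorname{atan}{\left(\frac{3 x}{2} \right)} - 5 \operatorname{atan}{\left(3 x \right)} + 1.
Check: d/dx[- \operatorname{atan}{\left(\frac{3 x}{2} \right)} - 5 \operatorname{atan}{\left(3 x \right)} + 1] = \frac{- 189 x^{2} - 66}{81 x^{4} + 45 x^{2} + 4}, which equals G'(x).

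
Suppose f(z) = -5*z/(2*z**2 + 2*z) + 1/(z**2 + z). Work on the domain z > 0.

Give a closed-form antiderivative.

An antiderivative is F(z) = (2*log(z) - 7*log(z + 1))/2.

The denominator factors as 2*z*(z + 1); partial fractions split f into directly integrable pieces: -7/(2*(z + 1)) + 1/z.
Check: d/dz[(2*log(z) - 7*log(z + 1))/2] = (2 - 5*z)/(2*z**2 + 2*z), which equals f(z).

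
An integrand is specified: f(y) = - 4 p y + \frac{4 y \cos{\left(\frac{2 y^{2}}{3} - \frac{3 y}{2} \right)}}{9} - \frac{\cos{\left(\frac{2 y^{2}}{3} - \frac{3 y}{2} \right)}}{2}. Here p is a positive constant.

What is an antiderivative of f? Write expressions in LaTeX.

An antiderivative is F(y) = - 2 p y^{2} + \frac{\sin{\left(\frac{2 y^{2}}{3} - \frac{3 y}{2} \right)}}{3}.

Integrate term by term and add the pieces.
Check: d/dy[- 2 p y^{2} + \frac{\sin{\left(\frac{2 y^{2}}{3} - \frac{3 y}{2} \right)}}{3}] = - 4 p y + \frac{4 y \cos{\left(\frac{2 y^{2}}{3} - \frac{3 y}{2} \right)}}{9} - \frac{\cos{\left(\frac{2 y^{2}}{3} - \frac{3 y}{2} \right)}}{2} = f(y).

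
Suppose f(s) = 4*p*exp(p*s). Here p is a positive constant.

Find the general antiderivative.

An antiderivative F(s) passes only if d/ds[F] lands on f(s) exactly.
Check: d/ds[4*exp(p*s)] = 4*p*exp(p*s) = f(s).

F(s) = 4*exp(p*s) + C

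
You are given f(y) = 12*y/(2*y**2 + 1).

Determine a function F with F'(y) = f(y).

f matches the chain-rule pattern g'(h)*h' with inner function h(y) = 2*y**2 + 1; substituting u = h(y) collapses the integral.
Check: d/dy[3*log(2*y**2 + 1)] = 12*y/(2*y**2 + 1) = f(y).

An antiderivative is F(y) = 3*log(2*y**2 + 1).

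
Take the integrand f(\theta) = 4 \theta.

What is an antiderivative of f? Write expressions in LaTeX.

Any candidate F(\theta) must reproduce f(\theta) exactly when differentiated.
Check: d/d\theta[2 \theta^{2}] = 4 \theta = f(\theta).

An antiderivative is F(\theta) = 2 \theta^{2}.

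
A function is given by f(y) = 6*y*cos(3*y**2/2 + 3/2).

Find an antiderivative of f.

An antiderivative is F(y) = 2*sin(3*y**2/2 + 3/2).

The substitution u = 3*y**2/2 + 3/2 works: f is exactly (dF/du)*(du/dy) for that inner function.
Check: d/dy[2*sin(3*y**2/2 + 3/2)] = 6*y*cos(3*y**2/2 + 3/2) = f(y).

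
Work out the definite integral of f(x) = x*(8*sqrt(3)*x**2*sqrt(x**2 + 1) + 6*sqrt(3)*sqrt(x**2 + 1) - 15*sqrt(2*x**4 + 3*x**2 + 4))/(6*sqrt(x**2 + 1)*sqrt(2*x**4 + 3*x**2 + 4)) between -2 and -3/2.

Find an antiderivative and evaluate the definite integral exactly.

For F(x) to be correct the identity F'(x) - f(x) = 0 must hold.
F(x) = (-15*sqrt(x**2 + 1) + 2*sqrt(3)*sqrt(2*x**4 + 3*x**2 + 4))/6 is an antiderivative of f.
Check: d/dx[(-15*sqrt(x**2 + 1) + 2*sqrt(3)*sqrt(2*x**4 + 3*x**2 + 4))/6] = (8*sqrt(3)*x**3*sqrt(x**2 + 1) + 6*sqrt(3)*x*sqrt(x**2 + 1) - 15*x*sqrt(2*x**4 + 3*x**2 + 4))/(6*sqrt(x**2 + 1)*sqrt(2*x**4 + 3*x**2 + 4)), which equals f(x).
F(-3/2) = -5*sqrt(13)/4 + sqrt(1002)/12; F(-2) = 4 - 5*sqrt(5)/2.
Integral = F(-3/2) - F(-2) = -5*sqrt(13)/4 - 4 + sqrt(1002)/12 + 5*sqrt(5)/2.

Antiderivative: F(x) = (-15*sqrt(x**2 + 1) + 2*sqrt(3)*sqrt(2*x**4 + 3*x**2 + 4))/6; value = -5*sqrt(13)/4 - 4 + sqrt(1002)/12 + 5*sqrt(5)/2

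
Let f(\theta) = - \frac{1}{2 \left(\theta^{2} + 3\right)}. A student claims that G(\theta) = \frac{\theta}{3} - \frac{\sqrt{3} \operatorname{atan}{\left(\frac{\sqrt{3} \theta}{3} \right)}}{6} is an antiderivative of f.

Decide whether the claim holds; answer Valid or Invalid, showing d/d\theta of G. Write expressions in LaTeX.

d/d\theta[G] = \frac{2 \theta^{2} + 3}{6 \theta^{2} + 18}
d/d\theta[G] - f(\theta) = \frac{1}{3} != 0.

Invalid: d/d\theta[G] - f = \frac{1}{3}, which is not 0.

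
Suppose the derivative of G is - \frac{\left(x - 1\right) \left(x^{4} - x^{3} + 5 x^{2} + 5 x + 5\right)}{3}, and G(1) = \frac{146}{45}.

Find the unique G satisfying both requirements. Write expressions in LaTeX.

Since d/dx undoes antidifferentiation here, G(x) must give back the stated G'(x).
A general antiderivative is - \frac{x^{6}}{18} + \frac{2 x^{5}}{15} - \frac{x^{4}}{2} + \frac{5 x}{3} + C.
The condition gives C = \frac{146}{45} - (\frac{56}{45}) = 2.
So G(x) = \frac{- 5 x^{6} + 12 x^{5} - 45 x^{4} + 150 x + 180}{90}.
Check: d/dx[\frac{- 5 x^{6} + 12 x^{5} - 45 x^{4} + 150 x + 180}{90}] = - \frac{x^{5}}{3} + \frac{2 x^{4}}{3} - 2 x^{3} + \frac{5}{3}, which equals G'(x).

G(x) = \frac{- 5 x^{6} + 12 x^{5} - 45 x^{4} + 150 x + 180}{90}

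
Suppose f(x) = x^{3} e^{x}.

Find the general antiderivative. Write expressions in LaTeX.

f has the shape u'v + uv' for u = x^{3} - 3 x^{2} + 6 x - 6 and v = e^{x} — it is the derivative of the product u*v.
Check: d/dx[\left(x^{3} - 3 x^{2} + 6 x - 6\right) e^{x}] = x^{3} e^{x} = f(x).

F(x) = \left(x^{3} - 3 x^{2} + 6 x - 6\right) e^{x} + C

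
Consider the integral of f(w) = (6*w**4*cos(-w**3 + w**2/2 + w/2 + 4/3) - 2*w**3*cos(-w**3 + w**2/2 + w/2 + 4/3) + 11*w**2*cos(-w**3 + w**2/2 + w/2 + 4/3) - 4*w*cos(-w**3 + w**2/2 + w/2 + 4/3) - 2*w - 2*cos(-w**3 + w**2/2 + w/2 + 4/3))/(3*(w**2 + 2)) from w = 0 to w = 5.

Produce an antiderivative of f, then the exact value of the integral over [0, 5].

An antiderivative F(w) passes only if d/dw[F] lands on f(w) exactly.
F(w) = -(log(3*w**2 + 6) + 2*sin(-w**3 + w**2/2 + w/2 + 4/3))/3 is an antiderivative of f.
Check: d/dw[-(log(3*w**2 + 6) + 2*sin(-w**3 + w**2/2 + w/2 + 4/3))/3] = (6*w**4*cos(-w**3 + w**2/2 + w/2 + 4/3) - 2*w**3*cos(-w**3 + w**2/2 + w/2 + 4/3) + 11*w**2*cos(-w**3 + w**2/2 + w/2 + 4/3) - 4*w*cos(-w**3 + w**2/2 + w/2 + 4/3) - 2*w - 2*cos(-w**3 + w**2/2 + w/2 + 4/3))/(3*w**2 + 6), which equals f(w).
F(5) = -log(81)/3 + 2*sin(326/3)/3; F(0) = -2*sin(4/3)/3 - log(6)/3.
Integral = F(5) - F(0) = -log(81)/3 + log(6)/3 + 2*sin(326/3)/3 + 2*sin(4/3)/3.

Antiderivative: F(w) = -(log(3*w**2 + 6) + 2*sin(-w**3 + w**2/2 + w/2 + 4/3))/3; value = -log(81)/3 + log(6)/3 + 2*sin(326/3)/3 + 2*sin(4/3)/3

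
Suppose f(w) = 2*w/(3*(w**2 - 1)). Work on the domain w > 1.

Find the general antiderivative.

F(w) = log(w**2 - 1)/3 + C

Factor the denominator (3*(w - 1)*(w + 1)) and decompose: f = 1/(3*(w + 1)) + 1/(3*(w - 1)); each piece integrates to a log, atan, or power term.
Check: d/dw[log(w**2 - 1)/3] = 2*w/(3*w**2 - 3), which equals f(w).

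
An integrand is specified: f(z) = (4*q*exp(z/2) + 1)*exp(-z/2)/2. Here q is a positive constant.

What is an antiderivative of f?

Any candidate F(z) must reproduce f(z) exactly when differentiated.
Check: d/dz[(2*q*z*exp(z/2) - 1)*exp(-z/2)] = (4*q*exp(z/2) + 1)*exp(-z/2)/2 = f(z).

An antiderivative is F(z) = (2*q*z*exp(z/2) - 1)*exp(-z/2).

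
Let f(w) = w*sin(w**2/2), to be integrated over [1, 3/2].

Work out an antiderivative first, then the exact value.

Antiderivative: F(w) = -cos(w**2/2); value = -cos(9/8) + cos(1/2)

f matches the chain-rule pattern g'(h)*h' with inner function h(w) = w**2/2; substituting u = h(w) collapses the integral.
F(w) = -cos(w**2/2) is an antiderivative of f.
Check: d/dw[-cos(w**2/2)] = w*sin(w**2/2) = f(w).
F(3/2) = -cos(9/8); F(1) = -cos(1/2).
Integral = F(3/2) - F(1) = -cos(9/8) + cos(1/2).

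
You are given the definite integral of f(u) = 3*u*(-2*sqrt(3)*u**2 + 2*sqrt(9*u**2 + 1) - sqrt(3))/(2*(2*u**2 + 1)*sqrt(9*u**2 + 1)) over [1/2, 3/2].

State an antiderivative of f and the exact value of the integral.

Whatever form F(u) takes, F'(u) = f(u) is non-negotiable.
F(u) = -sqrt(3*u**2 + 1/3)/2 + 3*log(3*u**2 + 3/2)/4 is an antiderivative of f.
Check: d/du[-sqrt(3*u**2 + 1/3)/2 + 3*log(3*u**2 + 3/2)/4] = (-6*sqrt(3)*u**3 + 6*u*sqrt(9*u**2 + 1) - 3*sqrt(3)*u)/(4*u**2*sqrt(9*u**2 + 1) + 2*sqrt(9*u**2 + 1)), which equals f(u).
F(3/2) = -sqrt(255)/12 + 3*log(33/4)/4; F(1/2) = -sqrt(39)/12 + 3*log(9/4)/4.
Integral = F(3/2) - F(1/2) = -sqrt(255)/12 - 3*log(9/4)/4 + sqrt(39)/12 + 3*log(33/4)/4.

Antiderivative: F(u) = -sqrt(3*u**2 + 1/3)/2 + 3*log(3*u**2 + 3/2)/4; value = -sqrt(255)/12 - 3*log(9/4)/4 + sqrt(39)/12 + 3*log(33/4)/4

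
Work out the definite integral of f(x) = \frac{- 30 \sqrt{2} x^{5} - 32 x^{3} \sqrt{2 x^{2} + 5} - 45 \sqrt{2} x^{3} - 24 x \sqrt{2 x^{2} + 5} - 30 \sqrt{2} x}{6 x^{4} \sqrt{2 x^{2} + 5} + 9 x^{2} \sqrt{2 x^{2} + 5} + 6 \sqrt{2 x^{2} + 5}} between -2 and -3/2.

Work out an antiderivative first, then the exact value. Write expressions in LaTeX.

Differentiate the proposed F(x) back; it has to land on f(x) exactly.
F(x) = \frac{- 15 \sqrt{2} \sqrt{2 x^{2} + 5} - 8 \log{\left(x^{4} + \frac{3 x^{2}}{2} + 1 \right)}}{6} is an antiderivative of f.
Check: d/dx[\frac{- 15 \sqrt{2} \sqrt{2 x^{2} + 5} - 8 \log{\left(x^{4} + \frac{3 x^{2}}{2} + 1 \right)}}{6}] = \frac{- 30 \sqrt{2} x^{5} - 32 x^{3} \sqrt{2 x^{2} + 5} - 45 \sqrt{2} x^{3} - 24 x \sqrt{2 x^{2} + 5} - 30 \sqrt{2} x}{6 x^{4} \sqrt{2 x^{2} + 5} + 9 x^{2} \sqrt{2 x^{2} + 5} + 6 \sqrt{2 x^{2} + 5}} = f(x).
F(-3/2) = - \frac{5 \sqrt{19}}{2} - \frac{4 \log{\left(\frac{151}{16} \right)}}{3}; F(-2) = - \frac{5 \sqrt{26}}{2} - \frac{4 \log{\left(23 \right)}}{3}.
Integral = F(-3/2) - F(-2) = - \frac{5 \sqrt{19}}{2} - \frac{4 \log{\left(\frac{151}{16} \right)}}{3} + \frac{4 \log{\left(23 \right)}}{3} + \frac{5 \sqrt{26}}{2}.

Antiderivative: F(x) = \frac{- 15 \sqrt{2} \sqrt{2 x^{2} + 5} - 8 \log{\left(x^{4} + \frac{3 x^{2}}{2} + 1 \right)}}{6}; value = - \frac{5 \sqrt{19}}{2} - \frac{4 \log{\left(\frac{151}{16} \right)}}{3} + \frac{4 \log{\left(23 \right)}}{3} + \frac{5 \sqrt{26}}{2}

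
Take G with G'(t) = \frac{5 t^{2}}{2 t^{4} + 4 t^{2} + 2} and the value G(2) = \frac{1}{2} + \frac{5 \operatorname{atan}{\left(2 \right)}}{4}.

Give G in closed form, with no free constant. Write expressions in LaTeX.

Recover the given G'(t) by differentiating a candidate G(t); any mismatch rules it out.
A general antiderivative is - \frac{5 t}{4 t^{2} + 4} + \frac{5 \operatorname{atan}{\left(t \right)}}{4} + C.
The condition gives C = \frac{1}{2} + \frac{5 \operatorname{atan}{\left(2 \right)}}{4} - (- \frac{1}{2} + \frac{5 \operatorname{atan}{\left(2 \right)}}{4}) = 1.
So G(t) = \frac{5 t^{2} \operatorname{atan}{\left(t \right)} + 4 t^{2} - 5 t + 5 \operatorname{atan}{\left(t \right)} + 4}{4 t^{2} + 4}.
Check: d/dt[\frac{5 t^{2} \operatorname{atan}{\left(t \right)} + 4 t^{2} - 5 t + 5 \operatorname{atan}{\left(t \right)} + 4}{4 t^{2} + 4}] = \frac{5 t^{2}}{2 t^{4} + 4 t^{2} + 2} = G'(t).

G(t) = \frac{5 t^{2} \operatorname{atan}{\left(t \right)} + 4 t^{2} - 5 t + 5 \operatorname{atan}{\left(t \right)} + 4}{4 t^{2} + 4}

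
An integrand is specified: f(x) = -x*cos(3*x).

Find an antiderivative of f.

An antiderivative is F(x) = (-3*x*sin(3*x) - cos(3*x))/9.

For F(x) to be correct the identity F'(x) - f(x) = 0 must hold.
Check: d/dx[(-3*x*sin(3*x) - cos(3*x))/9] = -x*cos(3*x) = f(x).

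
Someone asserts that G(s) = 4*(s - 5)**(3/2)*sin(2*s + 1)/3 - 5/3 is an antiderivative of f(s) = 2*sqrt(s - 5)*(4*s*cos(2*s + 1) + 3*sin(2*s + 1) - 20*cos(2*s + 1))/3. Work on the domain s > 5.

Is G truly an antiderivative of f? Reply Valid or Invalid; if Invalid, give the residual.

Valid: G'(s) = f(s).

d/ds[G] = 8*s*sqrt(s - 5)*cos(2*s + 1)/3 + 2*sqrt(s - 5)*sin(2*s + 1) - 40*sqrt(s - 5)*cos(2*s + 1)/3
This equals f(s) exactly, so the claim holds.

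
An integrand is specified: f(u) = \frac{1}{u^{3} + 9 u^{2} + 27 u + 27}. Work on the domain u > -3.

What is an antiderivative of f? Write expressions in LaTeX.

Differentiate the proposed F(u) back; it has to land on f(u) exactly.
Check: d/du[- \frac{2}{\left(2 u + 6\right)^{2}}] = \frac{1}{u^{3} + 9 u^{2} + 27 u + 27} = f(u).

An antiderivative is F(u) = - \frac{2}{\left(2 u + 6\right)^{2}}.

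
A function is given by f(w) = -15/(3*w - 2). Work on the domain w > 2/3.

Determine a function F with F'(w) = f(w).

An antiderivative is F(w) = -5*log(3*w/2 - 1).

Check any antiderivative F(w) by computing F'(w) and comparing it with f(w).
Check: d/dw[-5*log(3*w/2 - 1)] = -15/(3*w - 2) = f(w).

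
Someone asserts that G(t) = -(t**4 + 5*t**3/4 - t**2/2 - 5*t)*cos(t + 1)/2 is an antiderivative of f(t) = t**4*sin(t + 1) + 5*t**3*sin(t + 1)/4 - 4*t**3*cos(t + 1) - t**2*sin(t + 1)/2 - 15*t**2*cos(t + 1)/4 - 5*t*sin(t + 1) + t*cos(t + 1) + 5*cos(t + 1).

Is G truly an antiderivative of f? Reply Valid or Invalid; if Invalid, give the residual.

d/dt[G] = t**4*sin(t + 1)/2 + 5*t**3*sin(t + 1)/8 - 2*t**3*cos(t + 1) - t**2*sin(t + 1)/4 - 15*t**2*cos(t + 1)/8 - 5*t*sin(t + 1)/2 + t*cos(t + 1)/2 + 5*cos(t + 1)/2
d/dt[G] - f(t) = -t**4*sin(t + 1)/2 - 5*t**3*sin(t + 1)/8 + 2*t**3*cos(t + 1) + t**2*sin(t + 1)/4 + 15*t**2*cos(t + 1)/8 + 5*t*sin(t + 1)/2 - t*cos(t + 1)/2 - 5*cos(t + 1)/2 != 0.

Invalid: d/dt[G] - f = -t**4*sin(t + 1)/2 - 5*t**3*sin(t + 1)/8 + 2*t**3*cos(t + 1) + t**2*sin(t + 1)/4 + 15*t**2*cos(t + 1)/8 + 5*t*sin(t + 1)/2 - t*cos(t + 1)/2 - 5*cos(t + 1)/2, which is not 0.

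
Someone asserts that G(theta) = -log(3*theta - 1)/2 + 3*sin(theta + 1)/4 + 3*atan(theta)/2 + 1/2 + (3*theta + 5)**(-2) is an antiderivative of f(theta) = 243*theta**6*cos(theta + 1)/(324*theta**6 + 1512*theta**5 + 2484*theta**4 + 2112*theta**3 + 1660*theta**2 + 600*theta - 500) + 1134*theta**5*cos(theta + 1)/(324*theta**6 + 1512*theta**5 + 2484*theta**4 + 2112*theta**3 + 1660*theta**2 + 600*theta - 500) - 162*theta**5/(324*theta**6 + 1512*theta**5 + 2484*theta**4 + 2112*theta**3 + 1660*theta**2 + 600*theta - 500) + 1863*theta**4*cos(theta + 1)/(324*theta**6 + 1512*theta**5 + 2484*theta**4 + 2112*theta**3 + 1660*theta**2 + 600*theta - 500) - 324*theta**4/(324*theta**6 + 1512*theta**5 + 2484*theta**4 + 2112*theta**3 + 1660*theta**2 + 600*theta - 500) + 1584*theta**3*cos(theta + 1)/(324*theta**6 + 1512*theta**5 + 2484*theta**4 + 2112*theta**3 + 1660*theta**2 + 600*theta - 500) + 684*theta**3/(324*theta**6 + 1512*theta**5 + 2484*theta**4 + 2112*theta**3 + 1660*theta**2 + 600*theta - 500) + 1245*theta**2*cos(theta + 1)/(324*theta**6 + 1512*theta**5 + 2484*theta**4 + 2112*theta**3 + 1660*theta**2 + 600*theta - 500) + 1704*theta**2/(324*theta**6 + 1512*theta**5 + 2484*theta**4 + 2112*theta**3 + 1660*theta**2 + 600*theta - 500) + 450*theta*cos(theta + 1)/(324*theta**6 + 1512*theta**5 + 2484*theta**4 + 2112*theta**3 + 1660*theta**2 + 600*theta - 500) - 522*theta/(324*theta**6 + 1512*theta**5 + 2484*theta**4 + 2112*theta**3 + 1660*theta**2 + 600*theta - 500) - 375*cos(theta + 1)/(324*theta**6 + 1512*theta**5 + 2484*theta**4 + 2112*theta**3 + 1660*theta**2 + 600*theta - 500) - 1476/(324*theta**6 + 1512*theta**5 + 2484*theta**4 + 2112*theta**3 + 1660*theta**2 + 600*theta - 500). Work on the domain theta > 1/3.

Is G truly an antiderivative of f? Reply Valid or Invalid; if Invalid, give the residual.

Valid - differentiating G returns exactly f.

d/dtheta[G] = (243*theta**6*cos(theta + 1) + 1134*theta**5*cos(theta + 1) - 162*theta**5 + 1863*theta**4*cos(theta + 1) - 324*theta**4 + 1584*theta**3*cos(theta + 1) + 684*theta**3 + 1245*theta**2*cos(theta + 1) + 1704*theta**2 + 450*theta*cos(theta + 1) - 522*theta - 375*cos(theta + 1) - 1476)/(324*theta**6 + 1512*theta**5 + 2484*theta**4 + 2112*theta**3 + 1660*theta**2 + 600*theta - 500)
This equals f(theta) exactly, so the claim holds.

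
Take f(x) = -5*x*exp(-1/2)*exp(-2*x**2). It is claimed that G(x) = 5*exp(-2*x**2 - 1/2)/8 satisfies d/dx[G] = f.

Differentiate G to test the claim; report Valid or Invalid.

d/dx[G] = -5*x*exp(-1/2)*exp(-2*x**2)/2
d/dx[G] - f(x) = 5*x*exp(-1/2)*exp(-2*x**2)/2 != 0.

Invalid: d/dx[G] - f = 5*x*exp(-1/2)*exp(-2*x**2)/2, which is not 0.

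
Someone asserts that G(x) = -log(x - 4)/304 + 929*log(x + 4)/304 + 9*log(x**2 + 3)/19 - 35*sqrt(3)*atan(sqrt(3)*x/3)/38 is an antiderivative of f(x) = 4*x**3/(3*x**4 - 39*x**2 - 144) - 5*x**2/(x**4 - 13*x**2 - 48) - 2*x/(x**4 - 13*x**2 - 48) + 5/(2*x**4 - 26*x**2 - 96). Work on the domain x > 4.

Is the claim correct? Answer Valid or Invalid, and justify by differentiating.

d/dx[G] = (8*x**3 - 30*x**2 - 12*x + 15)/(2*x**4 - 26*x**2 - 96)
d/dx[G] - f(x) = (8*x**3 - 30*x**2 - 12*x + 15)/(3*x**4 - 39*x**2 - 144) != 0.

Invalid: d/dx[G] - f = (8*x**3 - 30*x**2 - 12*x + 15)/(3*x**4 - 39*x**2 - 144), which is not 0.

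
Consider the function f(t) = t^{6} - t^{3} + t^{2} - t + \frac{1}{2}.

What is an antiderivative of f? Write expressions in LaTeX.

An antiderivative is F(t) = \frac{t^{7}}{7} - \frac{t^{4}}{4} + \frac{t^{3}}{3} - \frac{t^{2}}{2} + \frac{t}{2}.

The integrand splits into summands that can be handled one at a time.
Check: d/dt[\frac{t^{7}}{7} - \frac{t^{4}}{4} + \frac{t^{3}}{3} - \frac{t^{2}}{2} + \frac{t}{2}] = t^{6} - t^{3} + t^{2} - t + \frac{1}{2} = f(t).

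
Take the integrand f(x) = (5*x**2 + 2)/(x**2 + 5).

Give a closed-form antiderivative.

An antiderivative is F(x) = (25*x - 23*sqrt(5)*atan(sqrt(5)*x/5))/5.

A candidate is checked by its d/dx: the result must match f(x).
Check: d/dx[(25*x - 23*sqrt(5)*atan(sqrt(5)*x/5))/5] = (5*x**2 + 2)/(x**2 + 5) = f(x).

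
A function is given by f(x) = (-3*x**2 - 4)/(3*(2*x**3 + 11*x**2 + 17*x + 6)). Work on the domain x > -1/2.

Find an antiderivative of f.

An antiderivative is F(x) = -19*log(x + 1/2)/90 + 16*log(x + 2)/9 - 31*log(x + 3)/15.

The denominator factors as 3*(x + 2)*(x + 3)*(2*x + 1); partial fractions split f into directly integrable pieces: -19/(45*(2*x + 1)) - 31/(15*(x + 3)) + 16/(9*(x + 2)).
Check: d/dx[-19*log(x + 1/2)/90 + 16*log(x + 2)/9 - 31*log(x + 3)/15] = (-3*x**2 - 4)/(6*x**3 + 33*x**2 + 51*x + 18), which equals f(x).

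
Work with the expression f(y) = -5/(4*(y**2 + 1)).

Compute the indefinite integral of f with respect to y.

F(y) = -5*atan(y)/4 + C

Check any antiderivative F(y) by computing F'(y) and comparing it with f(y).
Check: d/dy[-5*atan(y)/4] = -5/(4*y**2 + 4), which equals f(y).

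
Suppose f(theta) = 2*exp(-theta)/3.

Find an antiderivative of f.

An antiderivative is F(theta) = -2*exp(-theta)/3.

An antiderivative F(theta) passes only if d/dtheta[F] lands on f(theta) exactly.
Check: d/dtheta[-2*exp(-theta)/3] = 2*exp(-theta)/3 = f(theta).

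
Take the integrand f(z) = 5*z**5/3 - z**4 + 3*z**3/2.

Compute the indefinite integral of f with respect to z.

F(z) = 5*z**6/18 - z**5/5 + 3*z**4/8 + C

The integrand splits into summands that can be handled one at a time.
Check: d/dz[5*z**6/18 - z**5/5 + 3*z**4/8] = 5*z**5/3 - z**4 + 3*z**3/2 = f(z).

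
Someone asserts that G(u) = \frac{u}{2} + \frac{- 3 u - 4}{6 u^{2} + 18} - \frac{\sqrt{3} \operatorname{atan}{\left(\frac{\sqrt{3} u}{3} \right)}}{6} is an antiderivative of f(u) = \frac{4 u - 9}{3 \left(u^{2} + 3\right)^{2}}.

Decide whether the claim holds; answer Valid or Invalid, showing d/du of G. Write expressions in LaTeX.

d/du[G] = \frac{3 u^{4} + 18 u^{2} + 8 u + 9}{6 u^{4} + 36 u^{2} + 54}
d/du[G] - f(u) = \frac{1}{2} != 0.

Invalid: d/du[G] - f = \frac{1}{2}, which is not 0.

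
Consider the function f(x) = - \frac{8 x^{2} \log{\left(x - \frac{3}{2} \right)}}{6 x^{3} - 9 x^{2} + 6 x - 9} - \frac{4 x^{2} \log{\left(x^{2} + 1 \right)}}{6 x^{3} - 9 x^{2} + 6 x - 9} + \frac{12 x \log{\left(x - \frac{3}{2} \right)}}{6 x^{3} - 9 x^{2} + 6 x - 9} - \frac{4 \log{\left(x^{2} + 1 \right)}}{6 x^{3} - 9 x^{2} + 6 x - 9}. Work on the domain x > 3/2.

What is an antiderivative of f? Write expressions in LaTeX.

An antiderivative is F(x) = - \frac{2 \log{\left(x - \frac{3}{2} \right)} \log{\left(x^{2} + 1 \right)}}{3}.

Recognize the product-rule pattern: f = u'v + uv' with u = - \frac{2 \log{\left(x^{2} + 1 \right)}}{3}, v = \log{\left(x - \frac{3}{2} \right)}, so integration by parts undoes it.
Check: d/dx[- \frac{2 \log{\left(x - \frac{3}{2} \right)} \log{\left(x^{2} + 1 \right)}}{3}] = \frac{- 8 x^{2} \log{\left(x - \frac{3}{2} \right)} - 4 x^{2} \log{\left(x^{2} + 1 \right)} + 12 x \log{\left(x - \frac{3}{2} \right)} - 4 \log{\left(x^{2} + 1 \right)}}{6 x^{3} - 9 x^{2} + 6 x - 9}, which equals f(x).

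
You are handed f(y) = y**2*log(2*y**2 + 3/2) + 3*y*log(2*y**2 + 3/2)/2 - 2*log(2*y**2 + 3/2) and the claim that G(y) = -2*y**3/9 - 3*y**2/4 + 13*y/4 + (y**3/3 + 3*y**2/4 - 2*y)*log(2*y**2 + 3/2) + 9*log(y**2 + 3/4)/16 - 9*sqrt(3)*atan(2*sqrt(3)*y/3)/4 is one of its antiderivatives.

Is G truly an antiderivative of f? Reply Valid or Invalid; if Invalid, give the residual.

d/dy[G] = y**2*log(2*y**2 + 3/2) + 3*y*log(2*y**2 + 3/2)/2 - 2*log(2*y**2 + 3/2) - 5/4
d/dy[G] - f(y) = -5/4 != 0.

Invalid: d/dy[G] - f = -5/4, which is not 0.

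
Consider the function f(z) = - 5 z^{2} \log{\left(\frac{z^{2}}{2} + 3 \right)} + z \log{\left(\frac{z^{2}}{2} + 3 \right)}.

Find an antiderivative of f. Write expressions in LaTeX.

An antiderivative is F(z) = - \frac{30 z^{3} \log{\left(\frac{z^{2}}{2} + 3 \right)} - 20 z^{3} - 9 z^{2} \log{\left(\frac{z^{2}}{2} + 3 \right)} + 9 z^{2} + 360 z - 54 \log{\left(z^{2} + 6 \right)} - 360 \sqrt{6} \operatorname{atan}{\left(\frac{\sqrt{6} z}{6} \right)}}{18}.

The integrand splits into summands that can be handled one at a time.
Check: d/dz[- \frac{30 z^{3} \log{\left(\frac{z^{2}}{2} + 3 \right)} - 20 z^{3} - 9 z^{2} \log{\left(\frac{z^{2}}{2} + 3 \right)} + 9 z^{2} + 360 z - 54 \log{\left(z^{2} + 6 \right)} - 360 \sqrt{6} \operatorname{atan}{\left(\frac{\sqrt{6} z}{6} \right)}}{18}] = - 5 z^{2} \log{\left(\frac{z^{2}}{2} + 3 \right)} + z \log{\left(\frac{z^{2}}{2} + 3 \right)} = f(z).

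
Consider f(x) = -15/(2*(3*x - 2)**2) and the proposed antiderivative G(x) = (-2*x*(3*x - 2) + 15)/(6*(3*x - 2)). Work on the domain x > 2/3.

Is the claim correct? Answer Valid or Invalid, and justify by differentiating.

d/dx[G] = (-18*x**2 + 24*x - 53)/(54*x**2 - 72*x + 24)
d/dx[G] - f(x) = -1/3 != 0.

Invalid: d/dx[G] - f = -1/3, which is not 0.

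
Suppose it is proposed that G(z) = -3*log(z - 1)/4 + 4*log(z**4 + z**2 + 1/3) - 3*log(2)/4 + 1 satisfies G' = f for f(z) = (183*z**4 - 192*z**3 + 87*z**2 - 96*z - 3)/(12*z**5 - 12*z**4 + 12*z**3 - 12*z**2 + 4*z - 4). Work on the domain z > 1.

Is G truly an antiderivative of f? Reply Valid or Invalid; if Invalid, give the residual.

Valid - differentiating G returns exactly f.

d/dz[G] = (183*z**4 - 192*z**3 + 87*z**2 - 96*z - 3)/(12*z**5 - 12*z**4 + 12*z**3 - 12*z**2 + 4*z - 4)
This equals f(z) exactly, so the claim holds.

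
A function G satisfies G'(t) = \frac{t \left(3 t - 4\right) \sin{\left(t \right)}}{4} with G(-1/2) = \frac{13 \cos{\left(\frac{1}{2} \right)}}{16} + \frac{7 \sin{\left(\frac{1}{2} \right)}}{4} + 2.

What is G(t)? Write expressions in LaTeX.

A first test for any G(t): its t-derivative must equal the given G'(t).
A general antiderivative is - \frac{3 t^{2} \cos{\left(t \right)}}{4} + \frac{3 t \sin{\left(t \right)}}{2} + t \cos{\left(t \right)} - \sin{\left(t \right)} + \frac{3 \cos{\left(t \right)}}{2} + C.
The condition gives C = \frac{13 \cos{\left(\frac{1}{2} \right)}}{16} + \frac{7 \sin{\left(\frac{1}{2} \right)}}{4} + 2 - (\frac{13 \cos{\left(\frac{1}{2} \right)}}{16} + \frac{7 \sin{\left(\frac{1}{2} \right)}}{4}) = 2.
So G(t) = - \frac{3 t^{2} \cos{\left(t \right)}}{4} + \frac{3 t \sin{\left(t \right)}}{2} + t \cos{\left(t \right)} - \sin{\left(t \right)} + \frac{3 \cos{\left(t \right)}}{2} + 2.
Check: d/dt[- \frac{3 t^{2} \cos{\left(t \right)}}{4} + \frac{3 t \sin{\left(t \right)}}{2} + t \cos{\left(t \right)} - \sin{\left(t \right)} + \frac{3 \cos{\left(t \right)}}{2} + 2] = \frac{3 t^{2} \sin{\left(t \right)}}{4} - t \sin{\left(t \right)}, which equals G'(t).

G(t) = - \frac{3 t^{2} \cos{\left(t \right)}}{4} + \frac{3 t \sin{\left(t \right)}}{2} + t \cos{\left(t \right)} - \sin{\left(t \right)} + \frac{3 \cos{\left(t \right)}}{2} + 2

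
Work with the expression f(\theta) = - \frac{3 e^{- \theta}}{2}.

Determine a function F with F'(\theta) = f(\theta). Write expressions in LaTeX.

An antiderivative is F(\theta) = \frac{3 e^{- \theta}}{2}.

A candidate is checked by its d/d\theta: the result must match f(\theta).
Check: d/d\theta[\frac{3 e^{- \theta}}{2}] = - \frac{3 e^{- \theta}}{2} = f(\theta).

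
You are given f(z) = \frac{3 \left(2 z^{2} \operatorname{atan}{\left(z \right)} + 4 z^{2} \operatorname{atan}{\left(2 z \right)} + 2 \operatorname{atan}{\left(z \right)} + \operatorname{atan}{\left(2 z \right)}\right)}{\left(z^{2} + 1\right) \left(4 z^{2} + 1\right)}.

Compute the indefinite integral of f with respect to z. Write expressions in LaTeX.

f has the shape u'v + uv' for u = 3 \operatorname{atan}{\left(z \right)} and v = \operatorname{atan}{\left(2 z \right)} — it is the derivative of the product u*v.
Check: d/dz[3 \operatorname{atan}{\left(z \right)} \operatorname{atan}{\left(2 z \right)}] = \frac{6 z^{2} \operatorname{atan}{\left(z \right)} + 12 z^{2} \operatorname{atan}{\left(2 z \right)} + 6 \operatorname{atan}{\left(z \right)} + 3 \operatorname{atan}{\left(2 z \right)}}{4 z^{4} + 5 z^{2} + 1}, which equals f(z).

F(z) = 3 \operatorname{atan}{\left(z \right)} \operatorname{atan}{\left(2 z \right)} + C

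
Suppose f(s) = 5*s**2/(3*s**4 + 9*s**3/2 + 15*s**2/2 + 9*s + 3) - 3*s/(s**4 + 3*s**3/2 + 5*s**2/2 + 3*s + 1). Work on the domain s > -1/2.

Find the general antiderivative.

The denominator factors as 3*(s + 1)*(2*s + 1)*(s**2 + 2); partial fractions split f into directly integrable pieces: 2*(19*s - 8)/(27*(s**2 + 2)) + 92/(27*(2*s + 1)) - 28/(9*(s + 1)).
Check: d/ds[46*log(s + 1/2)/27 - 28*log(s + 1)/9 + 19*log(s**2 + 2)/27 - 8*sqrt(2)*atan(sqrt(2)*s/2)/27] = (10*s**2 - 18*s)/(6*s**4 + 9*s**3 + 15*s**2 + 18*s + 6), which equals f(s).

F(s) = 46*log(s + 1/2)/27 - 28*log(s + 1)/9 + 19*log(s**2 + 2)/27 - 8*sqrt(2)*atan(sqrt(2)*s/2)/27 + C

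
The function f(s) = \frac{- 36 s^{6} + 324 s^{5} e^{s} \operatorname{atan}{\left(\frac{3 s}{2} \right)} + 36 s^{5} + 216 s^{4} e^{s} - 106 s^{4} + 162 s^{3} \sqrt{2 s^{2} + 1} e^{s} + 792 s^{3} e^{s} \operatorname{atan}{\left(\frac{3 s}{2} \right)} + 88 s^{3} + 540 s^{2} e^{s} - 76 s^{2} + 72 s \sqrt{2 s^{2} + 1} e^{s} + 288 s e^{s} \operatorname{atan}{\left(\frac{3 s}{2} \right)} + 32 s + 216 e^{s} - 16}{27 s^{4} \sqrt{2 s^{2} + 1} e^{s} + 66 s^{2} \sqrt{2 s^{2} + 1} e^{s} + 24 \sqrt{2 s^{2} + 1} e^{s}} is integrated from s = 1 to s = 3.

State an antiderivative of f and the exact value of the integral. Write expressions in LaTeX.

Antiderivative: F(s) = 6 \sqrt{2 s^{2} + 1} \operatorname{atan}{\left(\frac{3 s}{2} \right)} + \frac{2 \sqrt{2 s^{2} + 1} e^{- s}}{3} + 3 \log{\left(s^{2} + 2 \right)}; value = - 6 \sqrt{3} \operatorname{atan}{\left(\frac{3}{2} \right)} - 3 \log{\left(3 \right)} - \frac{2 \sqrt{3}}{3 e} + \frac{2 \sqrt{19}}{3 e^{3}} + 3 \log{\left(11 \right)} + 6 \sqrt{19} \operatorname{atan}{\left(\frac{9}{2} \right)}

Differentiate the proposed F(s) back; it has to land on f(s) exactly.
F(s) = 6 \sqrt{2 s^{2} + 1} \operatorname{atan}{\left(\frac{3 s}{2} \right)} + \frac{2 \sqrt{2 s^{2} + 1} e^{- s}}{3} + 3 \log{\left(s^{2} + 2 \right)} is an antiderivative of f.
Check: d/ds[6 \sqrt{2 s^{2} + 1} \operatorname{atan}{\left(\frac{3 s}{2} \right)} + \frac{2 \sqrt{2 s^{2} + 1} e^{- s}}{3} + 3 \log{\left(s^{2} + 2 \right)}] = \frac{- 36 s^{6} \sqrt{2 s^{2} + 1} + 324 s^{5} \sqrt{2 s^{2} + 1} e^{s} \operatorname{atan}{\left(\frac{3 s}{2} \right)} + 36 s^{5} \sqrt{2 s^{2} + 1} + 324 s^{5} e^{s} + 216 s^{4} \sqrt{2 s^{2} + 1} e^{s} - 106 s^{4} \sqrt{2 s^{2} + 1} + 792 s^{3} \sqrt{2 s^{2} + 1} e^{s} \operatorname{atan}{\left(\frac{3 s}{2} \right)} + 88 s^{3} \sqrt{2 s^{2} + 1} + 306 s^{3} e^{s} + 540 s^{2} \sqrt{2 s^{2} + 1} e^{s} - 76 s^{2} \sqrt{2 s^{2} + 1} + 288 s \sqrt{2 s^{2} + 1} e^{s} \operatorname{atan}{\left(\frac{3 s}{2} \right)} + 32 s \sqrt{2 s^{2} + 1} + 72 s e^{s} + 216 \sqrt{2 s^{2} + 1} e^{s} - 16 \sqrt{2 s^{2} + 1}}{54 s^{6} e^{s} + 159 s^{4} e^{s} + 114 s^{2} e^{s} + 24 e^{s}}, which equals f(s).
F(3) = \frac{2 \sqrt{19}}{3 e^{3}} + 3 \log{\left(11 \right)} + 6 \sqrt{19} \operatorname{atan}{\left(\frac{9}{2} \right)}; F(1) = \frac{2 \sqrt{3}}{3 e} + 3 \log{\left(3 \right)} + 6 \sqrt{3} \operatorname{atan}{\left(\frac{3}{2} \right)}.
Integral = F(3) - F(1) = - 6 \sqrt{3} \operatorname{atan}{\left(\frac{3}{2} \right)} - 3 \log{\left(3 \right)} - \frac{2 \sqrt{3}}{3 e} + \frac{2 \sqrt{19}}{3 e^{3}} + 3 \log{\left(11 \right)} + 6 \sqrt{19} \operatorname{atan}{\left(\frac{9}{2} \right)}.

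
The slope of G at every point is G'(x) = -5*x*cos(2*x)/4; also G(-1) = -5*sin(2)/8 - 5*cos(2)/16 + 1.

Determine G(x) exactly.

G(x) = -5*x*sin(2*x)/8 - 5*cos(2*x)/16 + 1

A candidate passes only if d/dx[G] lands on the given G'(x) exactly.
A general antiderivative is -5*x*sin(2*x)/8 - 5*cos(2*x)/16 + C.
The condition gives C = -5*sin(2)/8 - 5*cos(2)/16 + 1 - (-5*sin(2)/8 - 5*cos(2)/16) = 1.
So G(x) = -5*x*sin(2*x)/8 - 5*cos(2*x)/16 + 1.
Check: d/dx[-5*x*sin(2*x)/8 - 5*cos(2*x)/16 + 1] = -5*x*cos(2*x)/4 = G'(x).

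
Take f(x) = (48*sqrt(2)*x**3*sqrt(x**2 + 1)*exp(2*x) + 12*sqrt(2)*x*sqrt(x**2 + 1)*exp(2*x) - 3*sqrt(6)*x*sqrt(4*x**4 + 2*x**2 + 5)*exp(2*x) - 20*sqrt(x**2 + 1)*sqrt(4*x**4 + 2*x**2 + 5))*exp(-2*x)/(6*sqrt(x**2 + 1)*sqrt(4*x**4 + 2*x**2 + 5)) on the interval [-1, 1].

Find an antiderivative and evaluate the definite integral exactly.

Antiderivative: F(x) = -sqrt(3*x**2/2 + 3/2) + 2*sqrt(2*x**4 + x**2 + 5/2) + 5*exp(-2*x)/3; value = -5*exp(2)/3 + 5*exp(-2)/3

Since d/dx undoes antidifferentiation here, F'(x) = f(x) is required of F(x).
F(x) = -sqrt(3*x**2/2 + 3/2) + 2*sqrt(2*x**4 + x**2 + 5/2) + 5*exp(-2*x)/3 is an antiderivative of f.
Check: d/dx[-sqrt(3*x**2/2 + 3/2) + 2*sqrt(2*x**4 + x**2 + 5/2) + 5*exp(-2*x)/3] = (48*sqrt(2)*x**3*sqrt(x**2 + 1)*exp(2*x) + 12*sqrt(2)*x*sqrt(x**2 + 1)*exp(2*x) - 3*sqrt(6)*x*sqrt(4*x**4 + 2*x**2 + 5)*exp(2*x) - 20*sqrt(x**2 + 1)*sqrt(4*x**4 + 2*x**2 + 5))*exp(-2*x)/(6*sqrt(x**2 + 1)*sqrt(4*x**4 + 2*x**2 + 5)) = f(x).
F(1) = -sqrt(3) + 5*exp(-2)/3 + sqrt(22); F(-1) = -sqrt(3) + sqrt(22) + 5*exp(2)/3.
Integral = F(1) - F(-1) = -5*exp(2)/3 + 5*exp(-2)/3.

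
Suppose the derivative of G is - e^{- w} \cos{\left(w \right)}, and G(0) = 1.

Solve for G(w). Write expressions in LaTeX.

G(w) = \frac{\left(e^{w} - \sin{\left(w \right)} + \cos{\left(w \right)}\right) e^{- w}}{2}

A candidate passes only if d/dw[G] lands on the given G'(w) exactly.
A general antiderivative is - \frac{e^{- w} \sin{\left(w \right)}}{2} + \frac{e^{- w} \cos{\left(w \right)}}{2} + C.
The condition gives C = 1 - (\frac{1}{2}) = \frac{1}{2}.
So G(w) = \frac{\left(e^{w} - \sin{\left(w \right)} + \cos{\left(w \right)}\right) e^{- w}}{2}.
Check: d/dw[\frac{\left(e^{w} - \sin{\left(w \right)} + \cos{\left(w \right)}\right) e^{- w}}{2}] = - e^{- w} \cos{\left(w \right)} = G'(w).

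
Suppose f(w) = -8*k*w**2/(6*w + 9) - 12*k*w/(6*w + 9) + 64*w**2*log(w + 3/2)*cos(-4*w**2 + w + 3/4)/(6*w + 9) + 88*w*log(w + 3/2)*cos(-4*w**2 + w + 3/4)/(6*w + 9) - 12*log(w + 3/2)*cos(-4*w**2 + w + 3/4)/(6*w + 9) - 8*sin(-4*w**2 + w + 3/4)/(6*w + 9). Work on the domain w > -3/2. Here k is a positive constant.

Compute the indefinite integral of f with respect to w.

F(w) = -2*k*w**2/3 - 4*log(w + 3/2)*sin(-4*w**2 + w + 3/4)/3 + C

Integrate term by term and add the pieces.
Check: d/dw[-2*k*w**2/3 - 4*log(w + 3/2)*sin(-4*w**2 + w + 3/4)/3] = (-8*k*w**2 - 12*k*w + 64*w**2*log(w + 3/2)*cos(-4*w**2 + w + 3/4) + 88*w*log(w + 3/2)*cos(-4*w**2 + w + 3/4) - 12*log(w + 3/2)*cos(-4*w**2 + w + 3/4) - 8*sin(-4*w**2 + w + 3/4))/(6*w + 9), which equals f(w).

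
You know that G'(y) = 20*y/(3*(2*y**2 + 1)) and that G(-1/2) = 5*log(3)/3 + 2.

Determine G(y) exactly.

G(y) = (5*log(4*y**2 + 2) + 6)/3

G'(y) matches the chain-rule pattern g'(h)*h' with inner function h(y) = 4*y**2 + 2; substituting u = h(y) collapses the integral.
A general antiderivative is 5*log(4*y**2 + 2)/3 + C.
The condition gives C = 5*log(3)/3 + 2 - (5*log(3)/3) = 2.
So G(y) = (5*log(4*y**2 + 2) + 6)/3.
Check: d/dy[(5*log(4*y**2 + 2) + 6)/3] = 20*y/(6*y**2 + 3), which equals G'(y).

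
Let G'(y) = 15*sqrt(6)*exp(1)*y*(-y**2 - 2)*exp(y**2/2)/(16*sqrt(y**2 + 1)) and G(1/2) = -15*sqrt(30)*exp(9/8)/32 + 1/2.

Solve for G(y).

G'(y) has the shape u'v + uv' for u = -15*sqrt(3*y**2/2 + 3/2)/8 and v = exp(y**2/2 + 1) — it is the derivative of the product u*v.
A general antiderivative is -15*sqrt(3*y**2/2 + 3/2)*exp(y**2/2 + 1)/8 + C.
The condition gives C = -15*sqrt(30)*exp(9/8)/32 + 1/2 - (-15*sqrt(30)*exp(9/8)/32) = 1/2.
So G(y) = -15*exp(1)*sqrt(3*y**2/2 + 3/2)*exp(y**2/2)/8 + 1/2.
Check: d/dy[-15*exp(1)*sqrt(3*y**2/2 + 3/2)*exp(y**2/2)/8 + 1/2] = (-15*sqrt(6)*exp(1)*y**3*exp(y**2/2) - 30*sqrt(6)*exp(1)*y*exp(y**2/2))/(16*sqrt(y**2 + 1)), which equals G'(y).

G(y) = -15*exp(1)*sqrt(3*y**2/2 + 3/2)*exp(y**2/2)/8 + 1/2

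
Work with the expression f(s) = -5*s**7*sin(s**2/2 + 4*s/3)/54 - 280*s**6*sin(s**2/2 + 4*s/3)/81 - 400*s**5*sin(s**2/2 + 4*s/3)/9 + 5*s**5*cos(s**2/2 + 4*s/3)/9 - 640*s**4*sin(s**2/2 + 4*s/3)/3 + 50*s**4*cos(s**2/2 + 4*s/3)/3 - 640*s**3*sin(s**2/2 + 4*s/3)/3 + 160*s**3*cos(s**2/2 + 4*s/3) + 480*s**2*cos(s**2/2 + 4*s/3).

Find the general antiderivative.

Recognize the product-rule pattern: f = u'v + uv' with u = 5*(s**2/3 + 4*s)**3/2, v = cos(s**2/2 + 4*s/3), so integration by parts undoes it.
Check: d/ds[5*s**3*(s + 12)**3*cos(s**2/2 + 4*s/3)/54] = -5*s**7*sin(s**2/2 + 4*s/3)/54 - 280*s**6*sin(s**2/2 + 4*s/3)/81 - 400*s**5*sin(s**2/2 + 4*s/3)/9 + 5*s**5*cos(s**2/2 + 4*s/3)/9 - 640*s**4*sin(s**2/2 + 4*s/3)/3 + 50*s**4*cos(s**2/2 + 4*s/3)/3 - 640*s**3*sin(s**2/2 + 4*s/3)/3 + 160*s**3*cos(s**2/2 + 4*s/3) + 480*s**2*cos(s**2/2 + 4*s/3) = f(s).

F(s) = 5*s**3*(s + 12)**3*cos(s**2/2 + 4*s/3)/54 + C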